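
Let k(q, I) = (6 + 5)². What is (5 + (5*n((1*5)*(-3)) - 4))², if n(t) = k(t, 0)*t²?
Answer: 18530287876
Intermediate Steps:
k(q, I) = 121 (k(q, I) = 11² = 121)
n(t) = 121*t²
(5 + (5*n((1*5)*(-3)) - 4))² = (5 + (5*(121*((1*5)*(-3))²) - 4))² = (5 + (5*(121*(5*(-3))²) - 4))² = (5 + (5*(121*(-15)²) - 4))² = (5 + (5*(121*225) - 4))² = (5 + (5*27225 - 4))² = (5 + (136125 - 4))² = (5 + 136121)² = 136126² = 18530287876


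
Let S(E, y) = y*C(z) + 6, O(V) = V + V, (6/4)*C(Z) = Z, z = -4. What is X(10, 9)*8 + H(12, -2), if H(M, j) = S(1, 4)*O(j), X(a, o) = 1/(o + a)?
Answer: 1088/57 ≈ 19.088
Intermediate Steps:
C(Z) = 2*Z/3
O(V) = 2*V
S(E, y) = 6 - 8*y/3 (S(E, y) = y*((2/3)*(-4)) + 6 = y*(-8/3) + 6 = -8*y/3 + 6 = 6 - 8*y/3)
X(a, o) = 1/(a + o)
H(M, j) = -28*j/3 (H(M, j) = (6 - 8/3*4)*(2*j) = (6 - 32/3)*(2*j) = -28*j/3)
X(10, 9)*8 + H(12, -2) = 8/(10 + 9) - 28/3*(-2) = 8/19 + 56/3 = 1088/57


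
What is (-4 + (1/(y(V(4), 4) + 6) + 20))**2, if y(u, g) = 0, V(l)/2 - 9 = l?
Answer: 9409/36 ≈ 261.36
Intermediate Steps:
V(l) = 18 + 2*l
(-4 + (1/(y(V(4), 4) + 6) + 20))**2 = (-4 + (1/(0 + 6) + 20))**2 = (-4 + (1/6 + 20))**2 = (-4 + 121/6)**2 = (97/6)**2 = 9409/36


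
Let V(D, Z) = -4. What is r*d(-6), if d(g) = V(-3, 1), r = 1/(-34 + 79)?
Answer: -4/45 ≈ -0.088889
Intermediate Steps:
r = 1/45 ≈ 0.022222
d(g) = -4
r*d(-6) = (1/45)*(-4) = -4/45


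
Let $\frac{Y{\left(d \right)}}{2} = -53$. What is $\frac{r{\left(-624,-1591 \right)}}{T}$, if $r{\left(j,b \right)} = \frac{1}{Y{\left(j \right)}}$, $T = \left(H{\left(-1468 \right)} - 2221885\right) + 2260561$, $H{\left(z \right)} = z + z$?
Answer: $- \frac{1}{3788440} \approx -2.6396 \cdot 10^{-7}$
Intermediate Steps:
$Y{\left(d \right)} = -106$ ($Y{\left(d \right)} = 2 \left(-53\right) = -106$)
$H{\left(z \right)} = 2 z$
$T = 35740$ ($T = \left(2 \left(-1468\right) - 2221885\right) + 2260561 = \left(-2936 - 2221885\right) + 2260561 = -2224821 + 2260561 = 35740$)
$r{\left(j,b \right)} = - \frac{1}{106}$ ($r{\left(j,b \right)} = \frac{1}{-106} = - \frac{1}{106}$)
$\frac{r{\left(-624,-1591 \right)}}{T} = - \frac{1}{106 \cdot 35740} = \left(- \frac{1}{106}\right) \frac{1}{35740} = - \frac{1}{3788440}$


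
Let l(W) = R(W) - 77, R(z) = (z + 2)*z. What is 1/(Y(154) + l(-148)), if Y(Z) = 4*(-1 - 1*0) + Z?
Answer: 1/21681 ≈ 4.6123e-5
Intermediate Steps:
R(z) = z*(2 + z) (R(z) = (2 + z)*z = z*(2 + z))
Y(Z) = -4 + Z (Y(Z) = 4*(-1 + 0) + Z = 4*(-1) + Z = -4 + Z)
l(W) = -77 + W*(2 + W) (l(W) = W*(2 + W) - 77 = -77 + W*(2 + W))
1/(Y(154) + l(-148)) = 1/((-4 + 154) + (-77 - 148*(2 - 148))) = 1/(150 + (-77 - 148*(-146))) = 1/(150 + (-77 + 21608)) = 1/(150 + 21531) = 1/21681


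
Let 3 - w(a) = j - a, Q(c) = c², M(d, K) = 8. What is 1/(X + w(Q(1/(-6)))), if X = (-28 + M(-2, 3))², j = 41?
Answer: 36/13033 ≈ 0.0027622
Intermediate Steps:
X = 400 (X = (-28 + 8)² = (-20)² = 400)
w(a) = -38 + a (w(a) = 3 - (41 - a) = 3 + (-41 + a) = -38 + a)
1/(X + w(Q(1/(-6)))) = 1/(400 + (-38 + (1/(-6))²)) = 1/(400 + (-38 + (-⅙)²)) = 1/(400 + (-38 + 1/36)) = 1/(400 - 1367/36) = 1/(13033/36) = 36/13033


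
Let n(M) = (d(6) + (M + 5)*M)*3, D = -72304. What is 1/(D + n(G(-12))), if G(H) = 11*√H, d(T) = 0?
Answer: -3833/293854115 - 33*I*√3/587708230 ≈ -1.3044e-5 - 9.7255e-8*I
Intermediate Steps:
n(M) = 3*M*(5 + M) (n(M) = (0 + (M + 5)*M)*3 = (0 + (5 + M)*M)*3 = (0 + M*(5 + M))*3 = (M*(5 + M))*3 = 3*M*(5 + M))
1/(D + n(G(-12))) = 1/(-72304 + 3*(11*√(-12))*(5 + 11*√(-12))) = 1/(-72304 + 3*(11*(2*I*√3))*(5 + 11*(2*I*√3))) = 1/(-72304 + 3*(22*I*√3)*(5 + 22*I*√3)) = 1/(-72304 + 66*I*√3*(5 + 22*I*√3))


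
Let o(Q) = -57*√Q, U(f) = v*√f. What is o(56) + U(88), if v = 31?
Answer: -114*√14 + 62*√22 ≈ -135.74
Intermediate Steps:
U(f) = 31*√f
o(56) + U(88) = -114*√14 + 31*√88 = -114*√14 + 31*(2*√22) = -114*√14 + 62*√22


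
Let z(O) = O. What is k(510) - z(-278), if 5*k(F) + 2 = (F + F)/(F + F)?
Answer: 1389/5 ≈ 277.80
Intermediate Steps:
k(F) = -⅕ (k(F) = -⅖ + ((F + F)/(F + F))/5 = -⅖ + ((2*F)/((2*F)))/5 = -⅖ + ((2*F)*(1/(2*F)))/5 = -⅖ + (⅕)*1 = -⅖ + ⅕ = -⅕)
k(510) - z(-278) = -⅕ - 1*(-278) = -⅕ + 278 = 1389/5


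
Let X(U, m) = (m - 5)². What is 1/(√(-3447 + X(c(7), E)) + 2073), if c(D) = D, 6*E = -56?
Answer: 18657/38705135 - 3*I*√29174/38705135 ≈ 0.00048203 - 1.3239e-5*I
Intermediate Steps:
E = -28/3 (E = (⅙)*(-56) = -28/3 ≈ -9.3333)
X(U, m) = (-5 + m)²
1/(√(-3447 + X(c(7), E)) + 2073) = 1/(√(-3447 + (-5 - 28/3)²) + 2073) = 1/(√(-3447 + (-43/3)²) + 2073) = 1/(√(-3447 + 1849/9) + 2073) = 1/(√(-29174/9) + 2073) = 1/(I*√29174/3 + 2073) = 1/(2073 + I*√29174/3)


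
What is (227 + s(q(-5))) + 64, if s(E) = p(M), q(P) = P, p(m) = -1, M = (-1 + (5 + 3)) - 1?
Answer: 290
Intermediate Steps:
M = 6 (M = (-1 + 8) - 1 = 7 - 1 = 6)
s(E) = -1
(227 + s(q(-5))) + 64 = (227 - 1) + 64 = 226 + 64 = 290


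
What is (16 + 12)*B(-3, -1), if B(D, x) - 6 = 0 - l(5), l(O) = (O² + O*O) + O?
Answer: -1372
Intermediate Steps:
l(O) = O + 2*O² (l(O) = (O² + O²) + O = 2*O² + O = O + 2*O²)
B(D, x) = -49 (B(D, x) = 6 + (0 - 5*(1 + 2*5)) = 6 + (0 - 5*(1 + 10)) = 6 + (0 - 5*11) = 6 + (0 - 1*55) = 6 + (0 - 55) = 6 - 55 = -49)
(16 + 12)*B(-3, -1) = (16 + 12)*(-49) = 28*(-49) = -1372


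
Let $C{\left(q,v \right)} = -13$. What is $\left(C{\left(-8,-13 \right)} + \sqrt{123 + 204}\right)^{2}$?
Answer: $\left(13 - \sqrt{327}\right)^{2} \approx 25.838$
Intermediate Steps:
$\left(C{\left(-8,-13 \right)} + \sqrt{123 + 204}\right)^{2} = \left(-13 + \sqrt{123 + 204}\right)^{2} = \left(-13 + \sqrt{327}\right)^{2}$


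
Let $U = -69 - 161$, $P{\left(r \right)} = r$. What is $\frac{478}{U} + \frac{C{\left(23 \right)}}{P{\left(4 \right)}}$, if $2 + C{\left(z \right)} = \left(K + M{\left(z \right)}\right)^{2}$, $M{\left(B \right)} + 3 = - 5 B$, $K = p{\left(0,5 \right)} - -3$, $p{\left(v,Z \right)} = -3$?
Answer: $\frac{800037}{230} \approx 3478.4$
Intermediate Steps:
$K = 0$ ($K = -3 - -3 = -3 + 3 = 0$)
$M{\left(B \right)} = -3 - 5 B$
$U = -230$
$C{\left(z \right)} = -2 + \left(-3 - 5 z\right)^{2}$ ($C{\left(z \right)} = -2 + \left(0 - \left(3 + 5 z\right)\right)^{2} = -2 + \left(-3 - 5 z\right)^{2}$)
$\frac{478}{U} + \frac{C{\left(23 \right)}}{P{\left(4 \right)}} = \frac{478}{-230} + \frac{-2 + \left(3 + 5 \cdot 23\right)^{2}}{4} = 478 \left(- \frac{1}{230}\right) + \left(-2 + \left(3 + 115\right)^{2}\right) \frac{1}{4} = - \frac{239}{115} + \left(-2 + 118^{2}\right) \frac{1}{4} = - \frac{239}{115} + \left(-2 + 13924\right) \frac{1}{4} = - \frac{239}{115} + 13922 \cdot \frac{1}{4} = - \frac{239}{115} + \frac{6961}{2} = \frac{800037}{230}$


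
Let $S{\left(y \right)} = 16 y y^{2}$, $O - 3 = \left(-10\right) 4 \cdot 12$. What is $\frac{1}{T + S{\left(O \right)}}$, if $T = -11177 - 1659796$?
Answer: $- \frac{1}{1738172301} \approx -5.7532 \cdot 10^{-10}$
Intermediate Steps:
$O = -477$ ($O = 3 + \left(-10\right) 4 \cdot 12 = 3 - 480 = -477$)
$T = -1670973$ ($T = -11177 - 1659796 = -1670973$)
$S{\left(y \right)} = 16 y^{3}$
$\frac{1}{T + S{\left(O \right)}} = \frac{1}{-1670973 + 16 \left(-477\right)^{3}} = \frac{1}{-1670973 + 16 \left(-108531333\right)} = \frac{1}{-1670973 - 1736501328} = \frac{1}{-1738172301} = - \frac{1}{1738172301}$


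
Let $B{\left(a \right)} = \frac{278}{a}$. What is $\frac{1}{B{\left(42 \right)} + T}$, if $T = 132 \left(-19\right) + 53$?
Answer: $- \frac{21}{51416} \approx -0.00040843$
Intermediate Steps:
$T = -2455$ ($T = -2508 + 53 = -2455$)
$\frac{1}{B{\left(42 \right)} + T} = \frac{1}{\frac{278}{42} - 2455} = \frac{1}{278 \cdot \frac{1}{42} - 2455} = \frac{1}{\frac{139}{21} - 2455} = \frac{1}{- \frac{51416}{21}} = - \frac{21}{51416}$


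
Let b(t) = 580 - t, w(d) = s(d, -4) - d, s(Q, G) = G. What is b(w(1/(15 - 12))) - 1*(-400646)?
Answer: 1203691/3 ≈ 4.0123e+5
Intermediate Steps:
w(d) = -4 - d
b(w(1/(15 - 12))) - 1*(-400646) = (580 - (-4 - 1/(15 - 12))) - 1*(-400646) = (580 - (-4 - 1/3)) + 400646 = (580 - (-4 - 1*⅓)) + 400646 = (580 - (-4 - ⅓)) + 400646 = (580 - 1*(-13/3)) + 400646 = (580 + 13/3) + 400646 = 1753/3 + 400646 = 1203691/3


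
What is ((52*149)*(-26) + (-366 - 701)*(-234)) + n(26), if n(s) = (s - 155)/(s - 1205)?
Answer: 18954433/393 ≈ 48230.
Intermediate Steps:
n(s) = (-155 + s)/(-1205 + s)
((52*149)*(-26) + (-366 - 701)*(-234)) + n(26) = ((52*149)*(-26) + (-366 - 701)*(-234)) + (-155 + 26)/(-1205 + 26) = (7748*(-26) - 1067*(-234)) - 129/(-1179) = (-201448 + 249678) - 1/1179*(-129) = 48230 + 43/393 = 18954433/393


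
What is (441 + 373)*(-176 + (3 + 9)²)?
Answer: -26048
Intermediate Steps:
(441 + 373)*(-176 + (3 + 9)²) = 814*(-176 + 12²) = 814*(-176 + 144) = 814*(-32) = -26048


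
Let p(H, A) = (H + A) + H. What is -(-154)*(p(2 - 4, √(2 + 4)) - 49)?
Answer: -8162 + 154*√6 ≈ -7784.8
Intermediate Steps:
p(H, A) = A + 2*H (p(H, A) = (A + H) + H = A + 2*H)
-(-154)*(p(2 - 4, √(2 + 4)) - 49) = -(-154)*((√(2 + 4) + 2*(2 - 4)) - 49) = -(-154)*((√6 + 2*(-2)) - 49) = -(-154)*((√6 - 4) - 49) = -(-154)*((-4 + √6) - 49) = -(-154)*(-53 + √6) = -(8162 - 154*√6) = -8162 + 154*√6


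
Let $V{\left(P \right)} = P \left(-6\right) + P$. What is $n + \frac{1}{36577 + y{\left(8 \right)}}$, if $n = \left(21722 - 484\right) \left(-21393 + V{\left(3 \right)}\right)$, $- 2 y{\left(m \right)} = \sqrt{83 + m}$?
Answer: $- \frac{2433133067862021692}{5351507625} + \frac{2 \sqrt{91}}{5351507625} \approx -4.5466 \cdot 10^{8}$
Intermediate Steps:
$V{\left(P \right)} = - 5 P$ ($V{\left(P \right)} = - 6 P + P = - 5 P$)
$y{\left(m \right)} = - \frac{\sqrt{83 + m}}{2}$
$n = -454663104$ ($n = \left(21722 - 484\right) \left(-21393 - 15\right) = 21238 \left(-21393 - 15\right) = 21238 \left(-21408\right) = -454663104$)
$n + \frac{1}{36577 + y{\left(8 \right)}} = -454663104 + \frac{1}{36577 - \frac{\sqrt{83 + 8}}{2}} = -454663104 + \frac{1}{36577 - \frac{\sqrt{91}}{2}}$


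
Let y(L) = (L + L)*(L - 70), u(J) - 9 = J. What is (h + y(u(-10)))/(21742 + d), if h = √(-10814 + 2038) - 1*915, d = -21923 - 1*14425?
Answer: 773/14606 - I*√2194/7303 ≈ 0.052923 - 0.0064138*I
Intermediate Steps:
u(J) = 9 + J
d = -36348 (d = -21923 - 14425 = -36348)
y(L) = 2*L*(-70 + L) (y(L) = (2*L)*(-70 + L) = 2*L*(-70 + L))
h = -915 + 2*I*√2194 (h = √(-8776) - 915 = 2*I*√2194 - 915 = -915 + 2*I*√2194 ≈ -915.0 + 93.68*I)
(h + y(u(-10)))/(21742 + d) = ((-915 + 2*I*√2194) + 2*(9 - 10)*(-70 + (9 - 10)))/(21742 - 36348) = ((-915 + 2*I*√2194) + 2*(-1)*(-70 - 1))/(-14606) = ((-915 + 2*I*√2194) + 2*(-1)*(-71))*(-1/14606) = ((-915 + 2*I*√2194) + 142)*(-1/14606) = (-773 + 2*I*√2194)*(-1/14606) = 773/14606 - I*√2194/7303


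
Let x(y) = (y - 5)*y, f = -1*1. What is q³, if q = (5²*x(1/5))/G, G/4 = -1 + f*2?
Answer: 8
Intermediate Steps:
f = -1
x(y) = y*(-5 + y) (x(y) = (-5 + y)*y = y*(-5 + y))
G = -12 (G = 4*(-1 - 1*2) = 4*(-1 - 2) = 4*(-3) = -12)
q = 2 (q = (5²*((-5 + 1/5)/5))/(-12) = (25*((-5 + ⅕)/5))*(-1/12) = (25*((⅕)*(-24/5)))*(-1/12) = (25*(-24/25))*(-1/12) = -24*(-1/12) = 2)
q³ = 2³ = 8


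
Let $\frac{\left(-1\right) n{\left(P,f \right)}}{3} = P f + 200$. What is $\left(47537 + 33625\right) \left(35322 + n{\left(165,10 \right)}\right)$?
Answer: $2416355064$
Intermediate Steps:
$n{\left(P,f \right)} = -600 - 3 P f$ ($n{\left(P,f \right)} = - 3 \left(P f + 200\right) = - 3 \left(200 + P f\right) = -600 - 3 P f$)
$\left(47537 + 33625\right) \left(35322 + n{\left(165,10 \right)}\right) = \left(47537 + 33625\right) \left(35322 - \left(600 + 495 \cdot 10\right)\right) = 81162 \left(35322 - 5550\right) = 81162 \cdot 29772 = 2416355064$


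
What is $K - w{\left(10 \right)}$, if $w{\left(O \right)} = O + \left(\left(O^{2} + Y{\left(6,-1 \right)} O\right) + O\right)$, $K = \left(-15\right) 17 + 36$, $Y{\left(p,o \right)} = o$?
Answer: $-329$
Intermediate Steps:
$K = -219$ ($K = -255 + 36 = -219$)
$w{\left(O \right)} = O + O^{2}$ ($w{\left(O \right)} = O + \left(\left(O^{2} - O\right) + O\right) = O + O^{2}$)
$K - w{\left(10 \right)} = -219 - 10 \left(1 + 10\right) = -219 - 10 \cdot 11 = -219 - 110 = -329$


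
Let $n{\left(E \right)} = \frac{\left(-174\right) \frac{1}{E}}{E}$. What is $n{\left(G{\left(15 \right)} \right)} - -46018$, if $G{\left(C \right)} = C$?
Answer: $\frac{3451292}{75} \approx 46017.0$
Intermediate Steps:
$n{\left(E \right)} = - \frac{174}{E^{2}}$
$n{\left(G{\left(15 \right)} \right)} - -46018 = - \frac{174}{225} - -46018 = \left(-174\right) \frac{1}{225} + 46018 = - \frac{58}{75} + 46018 = \frac{3451292}{75}$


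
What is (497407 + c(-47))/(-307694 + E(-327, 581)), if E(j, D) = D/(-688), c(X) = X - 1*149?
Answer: -342081168/211694053 ≈ -1.6159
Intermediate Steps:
c(X) = -149 + X (c(X) = X - 149 = -149 + X)
E(j, D) = -D/688 (E(j, D) = D*(-1/688) = -D/688)
(497407 + c(-47))/(-307694 + E(-327, 581)) = (497407 + (-149 - 47))/(-307694 - 1/688*581) = (497407 - 196)/(-307694 - 581/688) = 497211/(-211694053/688) = 497211*(-688/211694053) = -342081168/211694053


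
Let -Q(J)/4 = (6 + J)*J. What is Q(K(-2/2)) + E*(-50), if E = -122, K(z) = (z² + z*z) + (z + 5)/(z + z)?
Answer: 6100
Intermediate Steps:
K(z) = 2*z² + (5 + z)/(2*z) (K(z) = (z² + z²) + (5 + z)/((2*z)) = 2*z² + (5 + z)*(1/(2*z)) = 2*z² + (5 + z)/(2*z))
Q(J) = -4*J*(6 + J) (Q(J) = -4*(6 + J)*J = -4*J*(6 + J))
Q(K(-2/2)) + E*(-50) = -4*(5 - 2/2 + 4*(-2/2)³)/(2*((-2/2)))*(6 + (5 - 2/2 + 4*(-2/2)³)/(2*((-2/2)))) - 122*(-50) = -4*(5 - 2*½ + 4*(-2*½)³)/(2*((-2*½)))*(6 + (5 - 2*½ + 4*(-2*½)³)/(2*((-2*½)))) + 6100 = -4*(½)*(5 - 1 + 4*(-1)³)/(-1)*(6 + (½)*(5 - 1 + 4*(-1)³)/(-1)) + 6100 = -4*(½)*(-1)*(5 - 1 + 4*(-1))*(6 + (½)*(-1)*(5 - 1 + 4*(-1))) + 6100 = -4*(½)*(-1)*(5 - 1 - 4)*(6 + (½)*(-1)*(5 - 1 - 4)) + 6100 = -4*(½)*(-1)*0*(6 + (½)*(-1)*0) + 6100 = -4*0*(6 + 0) + 6100 = -4*0*6 + 6100 = 0 + 6100 = 6100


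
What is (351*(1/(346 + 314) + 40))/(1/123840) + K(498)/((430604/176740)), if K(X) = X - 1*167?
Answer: 2058994985441249/1184161 ≈ 1.7388e+9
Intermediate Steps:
K(X) = -167 + X (K(X) = X - 167 = -167 + X)
(351*(1/(346 + 314) + 40))/(1/123840) + K(498)/((430604/176740)) = (351*(1/(346 + 314) + 40))/(1/123840) + (-167 + 498)/((430604/176740)) = (351*(1/660 + 40))/(1/123840) + 331/((430604*(1/176740))) = (351*(1/660 + 40))*123840 + 331/(107651/44185) = (351*(26401/660))*123840 + 331*(44185/107651) = (3088917/220)*123840 + 14625235/107651 = 19126574064/11 + 14625235/107651 = 2058994985441249/1184161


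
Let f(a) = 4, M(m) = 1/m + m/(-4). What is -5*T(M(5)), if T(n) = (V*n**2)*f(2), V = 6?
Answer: -1323/10 ≈ -132.30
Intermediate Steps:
M(m) = 1/m - m/4 (M(m) = 1/m + m*(-1/4) = 1/m - m/4)
T(n) = 24*n**2 (T(n) = (6*n**2)*4 = 24*n**2)
-5*T(M(5)) = -120*(1/5 - 1/4*5)**2 = -120*(1/5 - 5/4)**2 = -120*(-21/20)**2 = -120*441/400 = -5*1323/50 = -1323/10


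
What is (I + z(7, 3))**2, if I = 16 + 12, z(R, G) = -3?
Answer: 625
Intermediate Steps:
I = 28
(I + z(7, 3))**2 = (28 - 3)**2 = 25**2 = 625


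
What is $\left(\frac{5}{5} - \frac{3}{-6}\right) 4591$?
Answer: $\frac{13773}{2} \approx 6886.5$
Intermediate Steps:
$\left(\frac{5}{5} - \frac{3}{-6}\right) 4591 = \left(5 \cdot \frac{1}{5} - - \frac{1}{2}\right) 4591 = \left(1 + \frac{1}{2}\right) 4591 = \frac{3}{2} \cdot 4591 = \frac{13773}{2}$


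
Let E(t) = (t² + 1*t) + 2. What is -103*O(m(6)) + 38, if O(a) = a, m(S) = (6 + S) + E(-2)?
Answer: -1610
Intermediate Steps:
E(t) = 2 + t + t² (E(t) = (t² + t) + 2 = (t + t²) + 2 = 2 + t + t²)
m(S) = 10 + S (m(S) = (6 + S) + (2 - 2 + (-2)²) = (6 + S) + (2 - 2 + 4) = (6 + S) + 4 = 10 + S)
-103*O(m(6)) + 38 = -103*(10 + 6) + 38 = -103*16 + 38 = -1648 + 38 = -1610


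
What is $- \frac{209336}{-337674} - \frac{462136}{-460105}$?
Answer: $\frac{126183925972}{77682747885} \approx 1.6243$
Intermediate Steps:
$- \frac{209336}{-337674} - \frac{462136}{-460105} = \left(-209336\right) \left(- \frac{1}{337674}\right) - - \frac{462136}{460105} = \frac{104668}{168837} + \frac{462136}{460105} = \frac{126183925972}{77682747885}$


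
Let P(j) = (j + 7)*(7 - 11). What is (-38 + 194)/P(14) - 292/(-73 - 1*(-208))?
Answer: -3799/945 ≈ -4.0201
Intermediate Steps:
P(j) = -28 - 4*j (P(j) = (7 + j)*(-4) = -28 - 4*j)
(-38 + 194)/P(14) - 292/(-73 - 1*(-208)) = (-38 + 194)/(-28 - 4*14) - 292/(-73 - 1*(-208)) = 156/(-28 - 56) - 292/(-73 + 208) = 156/(-84) - 292/135 = 156*(-1/84) - 292*1/135 = -13/7 - 292/135 = -3799/945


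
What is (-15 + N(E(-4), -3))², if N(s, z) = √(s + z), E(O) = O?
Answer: (15 - I*√7)² ≈ 218.0 - 79.373*I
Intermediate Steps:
(-15 + N(E(-4), -3))² = (-15 + √(-4 - 3))² = (-15 + √(-7))² = (-15 + I*√7)²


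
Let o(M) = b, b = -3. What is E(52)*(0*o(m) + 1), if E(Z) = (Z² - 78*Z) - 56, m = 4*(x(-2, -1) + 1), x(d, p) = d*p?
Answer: -1408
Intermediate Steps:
m = 12 (m = 4*(-2*(-1) + 1) = 4*(2 + 1) = 4*3 = 12)
o(M) = -3
E(Z) = -56 + Z² - 78*Z
E(52)*(0*o(m) + 1) = (-56 + 52² - 78*52)*(0*(-3) + 1) = (-56 + 2704 - 4056)*(0 + 1) = -1408*1 = -1408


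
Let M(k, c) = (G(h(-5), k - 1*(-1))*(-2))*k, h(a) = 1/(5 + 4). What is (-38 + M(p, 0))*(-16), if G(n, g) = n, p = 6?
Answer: 1888/3 ≈ 629.33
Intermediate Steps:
h(a) = ⅑ (h(a) = 1/9 = ⅑)
M(k, c) = -2*k/9 (M(k, c) = ((⅑)*(-2))*k = -2*k/9)
(-38 + M(p, 0))*(-16) = (-38 - 2/9*6)*(-16) = (-38 - 4/3)*(-16) = -118/3*(-16) = 1888/3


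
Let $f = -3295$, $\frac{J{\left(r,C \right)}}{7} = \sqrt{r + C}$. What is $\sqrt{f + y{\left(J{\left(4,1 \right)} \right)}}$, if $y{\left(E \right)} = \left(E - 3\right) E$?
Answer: $i \sqrt{3050 + 21 \sqrt{5}} \approx 55.65 i$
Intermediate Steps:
$J{\left(r,C \right)} = 7 \sqrt{C + r}$ ($J{\left(r,C \right)} = 7 \sqrt{r + C} = 7 \sqrt{C + r}$)
$y{\left(E \right)} = E \left(-3 + E\right)$ ($y{\left(E \right)} = \left(-3 + E\right) E = E \left(-3 + E\right)$)
$\sqrt{f + y{\left(J{\left(4,1 \right)} \right)}} = \sqrt{-3295 + 7 \sqrt{1 + 4} \left(-3 + 7 \sqrt{1 + 4}\right)} = \sqrt{-3295 + 7 \sqrt{5} \left(-3 + 7 \sqrt{5}\right)}$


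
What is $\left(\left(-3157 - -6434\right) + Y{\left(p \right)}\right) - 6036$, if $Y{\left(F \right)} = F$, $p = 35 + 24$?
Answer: $-2700$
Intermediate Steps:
$p = 59$
$\left(\left(-3157 - -6434\right) + Y{\left(p \right)}\right) - 6036 = \left(\left(-3157 - -6434\right) + 59\right) - 6036 = \left(\left(-3157 + 6434\right) + 59\right) - 6036 = \left(3277 + 59\right) - 6036 = 3336 - 6036 = -2700$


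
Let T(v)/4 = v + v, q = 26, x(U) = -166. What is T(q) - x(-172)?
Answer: 374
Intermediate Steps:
T(v) = 8*v (T(v) = 4*(v + v) = 4*(2*v) = 8*v)
T(q) - x(-172) = 8*26 - 1*(-166) = 208 + 166 = 374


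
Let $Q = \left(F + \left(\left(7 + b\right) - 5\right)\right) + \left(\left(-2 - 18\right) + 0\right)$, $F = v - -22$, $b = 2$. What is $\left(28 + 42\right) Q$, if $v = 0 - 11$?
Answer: $-350$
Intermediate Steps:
$v = -11$
$F = 11$ ($F = -11 - -22 = -11 + 22 = 11$)
$Q = -5$ ($Q = \left(11 + \left(\left(7 + 2\right) - 5\right)\right) + \left(\left(-2 - 18\right) + 0\right) = \left(11 + \left(9 - 5\right)\right) + \left(-20 + 0\right) = \left(11 + 4\right) - 20 = 15 - 20 = -5$)
$\left(28 + 42\right) Q = \left(28 + 42\right) \left(-5\right) = 70 \left(-5\right) = -350$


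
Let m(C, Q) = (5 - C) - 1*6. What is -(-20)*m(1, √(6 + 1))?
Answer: -40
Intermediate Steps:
m(C, Q) = -1 - C (m(C, Q) = (5 - C) - 6 = -1 - C)
-(-20)*m(1, √(6 + 1)) = -(-20)*(-1 - 1*1) = -(-20)*(-1 - 1) = -(-20)*(-2) = -20*2 = -40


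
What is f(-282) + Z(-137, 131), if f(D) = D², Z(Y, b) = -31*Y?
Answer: 83771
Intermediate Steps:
f(-282) + Z(-137, 131) = (-282)² - 31*(-137) = 79524 + 4247 = 83771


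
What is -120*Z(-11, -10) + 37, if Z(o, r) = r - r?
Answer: 37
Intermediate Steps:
Z(o, r) = 0
-120*Z(-11, -10) + 37 = -120*0 + 37 = 0 + 37 = 37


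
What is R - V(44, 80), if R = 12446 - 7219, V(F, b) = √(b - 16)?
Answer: 5219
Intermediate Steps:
V(F, b) = √(-16 + b)
R = 5227
R - V(44, 80) = 5227 - √(-16 + 80) = 5227 - √64 = 5227 - 1*8 = 5227 - 8 = 5219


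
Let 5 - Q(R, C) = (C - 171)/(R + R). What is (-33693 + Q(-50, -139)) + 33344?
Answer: -3471/10 ≈ -347.10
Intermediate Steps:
Q(R, C) = 5 - (-171 + C)/(2*R) (Q(R, C) = 5 - (C - 171)/(R + R) = 5 - (-171 + C)/(2*R))
(-33693 + Q(-50, -139)) + 33344 = (-33693 + (1/2)*(171 - 1*(-139) + 10*(-50))/(-50)) + 33344 = (-33693 + (1/2)*(-1/50)*(171 + 139 - 500)) + 33344 = (-33693 + (1/2)*(-1/50)*(-190)) + 33344 = (-33693 + 19/10) + 33344 = -336911/10 + 33344 = -3471/10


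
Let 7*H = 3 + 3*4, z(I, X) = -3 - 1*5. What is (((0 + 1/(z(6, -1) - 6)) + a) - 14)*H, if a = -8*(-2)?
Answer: 405/98 ≈ 4.1327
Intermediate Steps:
z(I, X) = -8 (z(I, X) = -3 - 5 = -8)
a = 16
H = 15/7 (H = (3 + 3*4)/7 = (3 + 12)/7 = (⅐)*15 = 15/7 ≈ 2.1429)
(((0 + 1/(z(6, -1) - 6)) + a) - 14)*H = (((0 + 1/(-8 - 6)) + 16) - 14)*(15/7) = (((0 + 1/(-14)) + 16) - 14)*(15/7) = (((0 - 1/14) + 16) - 14)*(15/7) = ((-1/14 + 16) - 14)*(15/7) = (223/14 - 14)*(15/7) = (27/14)*(15/7) = 405/98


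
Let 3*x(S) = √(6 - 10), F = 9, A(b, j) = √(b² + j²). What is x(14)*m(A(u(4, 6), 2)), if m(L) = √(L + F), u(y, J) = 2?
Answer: 2*√(-9 - 2*√2)/3 ≈ 2.2928*I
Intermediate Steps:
m(L) = √(9 + L) (m(L) = √(L + 9) = √(9 + L))
x(S) = 2*I/3 (x(S) = √(6 - 10)/3 = √(-4)/3 = (2*I)/3 = 2*I/3)
x(14)*m(A(u(4, 6), 2)) = (2*I/3)*√(9 + √(2² + 2²)) = (2*I/3)*√(9 + √(4 + 4)) = (2*I/3)*√(9 + √8) = (2*I/3)*√(9 + 2*√2) = 2*I*√(9 + 2*√2)/3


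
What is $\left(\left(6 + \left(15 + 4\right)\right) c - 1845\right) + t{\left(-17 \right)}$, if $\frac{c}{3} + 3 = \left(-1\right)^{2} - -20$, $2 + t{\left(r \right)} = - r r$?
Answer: $-786$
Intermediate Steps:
$t{\left(r \right)} = -2 - r^{2}$ ($t{\left(r \right)} = -2 + - r r = -2 - r^{2}$)
$c = 54$ ($c = -9 + 3 \left(\left(-1\right)^{2} - -20\right) = -9 + 3 \left(1 + 20\right) = -9 + 3 \cdot 21 = -9 + 63 = 54$)
$\left(\left(6 + \left(15 + 4\right)\right) c - 1845\right) + t{\left(-17 \right)} = \left(\left(6 + \left(15 + 4\right)\right) 54 - 1845\right) - 291 = \left(\left(6 + 19\right) 54 - 1845\right) - 291 = \left(25 \cdot 54 - 1845\right) - 291 = \left(1350 - 1845\right) - 291 = -495 - 291 = -786$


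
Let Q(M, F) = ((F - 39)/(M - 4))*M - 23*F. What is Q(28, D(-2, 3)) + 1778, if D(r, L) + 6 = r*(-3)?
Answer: 3465/2 ≈ 1732.5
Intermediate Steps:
D(r, L) = -6 - 3*r (D(r, L) = -6 + r*(-3) = -6 - 3*r)
Q(M, F) = -23*F + M*(-39 + F)/(-4 + M) (Q(M, F) = ((-39 + F)/(-4 + M))*M - 23*F = M*(-39 + F)/(-4 + M) - 23*F = -23*F + M*(-39 + F)/(-4 + M))
Q(28, D(-2, 3)) + 1778 = (-39*28 + 92*(-6 - 3*(-2)) - 22*(-6 - 3*(-2))*28)/(-4 + 28) + 1778 = (-1092 + 92*(-6 + 6) - 22*(-6 + 6)*28)/24 + 1778 = (-1092 + 92*0 - 22*0*28)/24 + 1778 = (-1092 + 0 + 0)/24 + 1778 = (1/24)*(-1092) + 1778 = -91/2 + 1778 = 3465/2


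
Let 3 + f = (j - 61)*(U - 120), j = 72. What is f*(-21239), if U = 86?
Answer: 8007103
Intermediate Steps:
f = -377 (f = -3 + (72 - 61)*(86 - 120) = -3 + 11*(-34) = -3 - 374 = -377)
f*(-21239) = -377*(-21239) = 8007103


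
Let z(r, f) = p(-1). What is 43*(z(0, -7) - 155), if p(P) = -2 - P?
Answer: -6708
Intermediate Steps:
z(r, f) = -1 (z(r, f) = -2 - 1*(-1) = -2 + 1 = -1)
43*(z(0, -7) - 155) = 43*(-1 - 155) = 43*(-156) = -6708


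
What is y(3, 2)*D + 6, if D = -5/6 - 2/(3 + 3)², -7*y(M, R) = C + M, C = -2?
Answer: 386/63 ≈ 6.1270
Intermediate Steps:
y(M, R) = 2/7 - M/7 (y(M, R) = -(-2 + M)/7 = 2/7 - M/7)
D = -8/9 (D = -5*⅙ - 2/(6²) = -⅚ - 2/36 = -⅚ - 2*1/36 = -⅚ - 1/18 = -8/9 ≈ -0.88889)
y(3, 2)*D + 6 = (2/7 - ⅐*3)*(-8/9) + 6 = (2/7 - 3/7)*(-8/9) + 6 = -⅐*(-8/9) + 6 = 8/63 + 6 = 386/63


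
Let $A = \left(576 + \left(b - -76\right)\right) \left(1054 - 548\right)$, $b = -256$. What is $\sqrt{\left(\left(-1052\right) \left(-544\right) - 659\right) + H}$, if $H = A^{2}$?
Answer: $\sqrt{40151113005} \approx 2.0038 \cdot 10^{5}$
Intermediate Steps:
$A = 200376$ ($A = \left(576 - 180\right) \left(1054 - 548\right) = \left(576 + \left(-256 + 76\right)\right) 506 = \left(576 - 180\right) 506 = 396 \cdot 506 = 200376$)
$H = 40150541376$ ($H = 200376^{2} = 40150541376$)
$\sqrt{\left(\left(-1052\right) \left(-544\right) - 659\right) + H} = \sqrt{\left(\left(-1052\right) \left(-544\right) - 659\right) + 40150541376} = \sqrt{\left(572288 - 659\right) + 40150541376} = \sqrt{571629 + 40150541376} = \sqrt{40151113005}$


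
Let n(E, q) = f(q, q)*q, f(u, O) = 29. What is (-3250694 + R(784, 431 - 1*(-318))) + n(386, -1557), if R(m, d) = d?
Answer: -3295098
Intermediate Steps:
n(E, q) = 29*q
(-3250694 + R(784, 431 - 1*(-318))) + n(386, -1557) = (-3250694 + (431 - 1*(-318))) + 29*(-1557) = (-3250694 + (431 + 318)) - 45153 = (-3250694 + 749) - 45153 = -3249945 - 45153 = -3295098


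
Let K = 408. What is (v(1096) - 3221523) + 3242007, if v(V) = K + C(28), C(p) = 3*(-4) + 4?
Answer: 20884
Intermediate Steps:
C(p) = -8 (C(p) = -12 + 4 = -8)
v(V) = 400 (v(V) = 408 - 8 = 400)
(v(1096) - 3221523) + 3242007 = (400 - 3221523) + 3242007 = -3221123 + 3242007 = 20884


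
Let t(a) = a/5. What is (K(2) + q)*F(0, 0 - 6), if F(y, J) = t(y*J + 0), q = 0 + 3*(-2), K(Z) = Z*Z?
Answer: 0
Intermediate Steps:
K(Z) = Z²
q = -6 (q = 0 - 6 = -6)
t(a) = a/5 (t(a) = a*(⅕) = a/5)
F(y, J) = J*y/5 (F(y, J) = (y*J + 0)/5 = (J*y + 0)/5 = (J*y)/5 = J*y/5)
(K(2) + q)*F(0, 0 - 6) = (2² - 6)*((⅕)*(0 - 6)*0) = (4 - 6)*((⅕)*(-6)*0) = -2*0 = 0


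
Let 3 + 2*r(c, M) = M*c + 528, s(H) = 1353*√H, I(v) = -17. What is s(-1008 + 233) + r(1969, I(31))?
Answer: -16474 + 6765*I*√31 ≈ -16474.0 + 37666.0*I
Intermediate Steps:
r(c, M) = 525/2 + M*c/2 (r(c, M) = -3/2 + (M*c + 528)/2 = -3/2 + (528 + M*c)/2 = -3/2 + (264 + M*c/2) = 525/2 + M*c/2)
s(-1008 + 233) + r(1969, I(31)) = 1353*√(-1008 + 233) + (525/2 + (½)*(-17)*1969) = 1353*√(-775) + (525/2 - 33473/2) = 1353*(5*I*√31) - 16474 = 6765*I*√31 - 16474 = -16474 + 6765*I*√31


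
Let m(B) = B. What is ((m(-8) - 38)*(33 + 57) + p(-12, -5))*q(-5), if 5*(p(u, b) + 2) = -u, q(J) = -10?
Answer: 41396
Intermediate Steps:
p(u, b) = -2 - u/5 (p(u, b) = -2 + (-u)/5 = -2 - u/5)
((m(-8) - 38)*(33 + 57) + p(-12, -5))*q(-5) = ((-8 - 38)*(33 + 57) + (-2 - 1/5*(-12)))*(-10) = (-46*90 + (-2 + 12/5))*(-10) = (-4140 + 2/5)*(-10) = -20698/5*(-10) = 41396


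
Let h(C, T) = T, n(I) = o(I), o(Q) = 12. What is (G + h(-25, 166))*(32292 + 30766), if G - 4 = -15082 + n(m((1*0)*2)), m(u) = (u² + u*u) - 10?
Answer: -939564200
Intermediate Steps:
m(u) = -10 + 2*u² (m(u) = (u² + u²) - 10 = 2*u² - 10 = -10 + 2*u²)
n(I) = 12
G = -15066 (G = 4 + (-15082 + 12) = 4 - 15070 = -15066)
(G + h(-25, 166))*(32292 + 30766) = (-15066 + 166)*(32292 + 30766) = -14900*63058 = -939564200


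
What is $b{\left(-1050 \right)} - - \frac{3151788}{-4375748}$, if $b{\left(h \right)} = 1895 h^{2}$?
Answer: $\frac{2285494202249553}{1093937} \approx 2.0892 \cdot 10^{9}$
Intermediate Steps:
$b{\left(-1050 \right)} - - \frac{3151788}{-4375748} = 1895 \left(-1050\right)^{2} - - \frac{3151788}{-4375748} = 1895 \cdot 1102500 - \left(-3151788\right) \left(- \frac{1}{4375748}\right) = 2089237500 - \frac{787947}{1093937} = \frac{2285494202249553}{1093937}$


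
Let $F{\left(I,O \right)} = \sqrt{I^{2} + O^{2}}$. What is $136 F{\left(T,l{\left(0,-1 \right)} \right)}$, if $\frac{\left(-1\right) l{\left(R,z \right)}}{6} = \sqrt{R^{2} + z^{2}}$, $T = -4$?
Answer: $272 \sqrt{13} \approx 980.71$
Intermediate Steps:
$l{\left(R,z \right)} = - 6 \sqrt{R^{2} + z^{2}}$
$136 F{\left(T,l{\left(0,-1 \right)} \right)} = 136 \sqrt{\left(-4\right)^{2} + \left(- 6 \sqrt{0^{2} + \left(-1\right)^{2}}\right)^{2}} = 136 \sqrt{16 + \left(- 6 \sqrt{0 + 1}\right)^{2}} = 136 \sqrt{16 + \left(- 6 \sqrt{1}\right)^{2}} = 136 \sqrt{16 + \left(\left(-6\right) 1\right)^{2}} = 136 \sqrt{16 + \left(-6\right)^{2}} = 136 \sqrt{16 + 36} = 136 \sqrt{52} = 136 \cdot 2 \sqrt{13} = 272 \sqrt{13}$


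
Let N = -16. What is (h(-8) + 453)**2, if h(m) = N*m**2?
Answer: 326041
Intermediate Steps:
h(m) = -16*m**2
(h(-8) + 453)**2 = (-16*(-8)**2 + 453)**2 = (-16*64 + 453)**2 = (-1024 + 453)**2 = (-571)**2 = 326041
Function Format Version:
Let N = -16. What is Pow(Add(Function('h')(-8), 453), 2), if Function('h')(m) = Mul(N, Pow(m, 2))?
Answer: 326041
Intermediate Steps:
Function('h')(m) = Mul(-16, Pow(m, 2))
Pow(Add(Function('h')(-8), 453), 2) = Pow(Add(Mul(-16, Pow(-8, 2)), 453), 2) = Pow(Add(Mul(-16, 64), 453), 2) = Pow(Add(-1024, 453), 2) = Pow(-571, 2) = 326041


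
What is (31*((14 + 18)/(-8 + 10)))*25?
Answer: 12400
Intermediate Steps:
(31*((14 + 18)/(-8 + 10)))*25 = (31*(32/2))*25 = (31*(32*(½)))*25 = (31*16)*25 = 496*25 = 12400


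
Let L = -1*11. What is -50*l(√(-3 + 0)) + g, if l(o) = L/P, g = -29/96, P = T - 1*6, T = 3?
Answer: -17629/96 ≈ -183.64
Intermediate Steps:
P = -3 (P = 3 - 1*6 = 3 - 6 = -3)
g = -29/96 (g = -29*1/96 = -29/96 ≈ -0.30208)
L = -11
l(o) = 11/3 (l(o) = -11/(-3) = -11*(-⅓) = 11/3)
-50*l(√(-3 + 0)) + g = -50*11/3 - 29/96 = -550/3 - 29/96 = -17629/96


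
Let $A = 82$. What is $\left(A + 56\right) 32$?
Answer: $4416$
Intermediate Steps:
$\left(A + 56\right) 32 = \left(82 + 56\right) 32 = 138 \cdot 32 = 4416$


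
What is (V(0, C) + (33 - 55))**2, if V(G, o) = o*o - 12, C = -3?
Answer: 625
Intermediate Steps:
V(G, o) = -12 + o**2 (V(G, o) = o**2 - 12 = -12 + o**2)
(V(0, C) + (33 - 55))**2 = ((-12 + (-3)**2) + (33 - 55))**2 = ((-12 + 9) - 22)**2 = (-3 - 22)**2 = (-25)**2 = 625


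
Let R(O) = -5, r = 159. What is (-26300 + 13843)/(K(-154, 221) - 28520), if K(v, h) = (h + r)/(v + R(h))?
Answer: 1980663/4535060 ≈ 0.43674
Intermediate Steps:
K(v, h) = (159 + h)/(-5 + v) (K(v, h) = (h + 159)/(v - 5) = (159 + h)/(-5 + v))
(-26300 + 13843)/(K(-154, 221) - 28520) = (-26300 + 13843)/((159 + 221)/(-5 - 154) - 28520) = -12457/(380/(-159) - 28520) = -12457/(-1/159*380 - 28520) = -12457/(-380/159 - 28520) = -12457/(-4535060/159) = -12457*(-159/4535060) = 1980663/4535060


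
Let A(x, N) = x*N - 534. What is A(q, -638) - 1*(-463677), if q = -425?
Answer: 734293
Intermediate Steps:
A(x, N) = -534 + N*x (A(x, N) = N*x - 534 = -534 + N*x)
A(q, -638) - 1*(-463677) = (-534 - 638*(-425)) - 1*(-463677) = (-534 + 271150) + 463677 = 270616 + 463677 = 734293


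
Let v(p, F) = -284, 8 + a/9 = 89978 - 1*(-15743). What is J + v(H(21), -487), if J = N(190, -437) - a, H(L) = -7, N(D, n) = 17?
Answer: -951684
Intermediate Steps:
a = 951417 (a = -72 + 9*(89978 - 1*(-15743)) = -72 + 9*(89978 + 15743) = -72 + 9*105721 = -72 + 951489 = 951417)
J = -951400 (J = 17 - 1*951417 = 17 - 951417 = -951400)
J + v(H(21), -487) = -951400 - 284 = -951684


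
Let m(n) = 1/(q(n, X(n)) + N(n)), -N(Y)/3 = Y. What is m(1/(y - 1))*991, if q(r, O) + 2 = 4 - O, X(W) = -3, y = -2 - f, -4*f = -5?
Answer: 16847/97 ≈ 173.68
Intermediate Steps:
f = 5/4 (f = -¼*(-5) = 5/4 ≈ 1.2500)
y = -13/4 (y = -2 - 1*5/4 = -2 - 5/4 = -13/4 ≈ -3.2500)
N(Y) = -3*Y
q(r, O) = 2 - O (q(r, O) = -2 + (4 - O) = 2 - O)
m(n) = 1/(5 - 3*n) (m(n) = 1/((2 - 1*(-3)) - 3*n) = 1/((2 + 3) - 3*n) = 1/(5 - 3*n))
m(1/(y - 1))*991 = -1/(-5 + 3/(-13/4 - 1))*991 = -1/(-5 + 3/(-17/4))*991 = -1/(-5 + 3*(-4/17))*991 = -1/(-5 - 12/17)*991 = -1/(-97/17)*991 = -1*(-17/97)*991 = (17/97)*991 = 16847/97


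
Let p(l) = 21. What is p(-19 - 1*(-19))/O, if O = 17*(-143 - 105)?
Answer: -21/4216 ≈ -0.0049810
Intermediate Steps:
O = -4216 (O = 17*(-248) = -4216)
p(-19 - 1*(-19))/O = 21/(-4216) = 21*(-1/4216) = -21/4216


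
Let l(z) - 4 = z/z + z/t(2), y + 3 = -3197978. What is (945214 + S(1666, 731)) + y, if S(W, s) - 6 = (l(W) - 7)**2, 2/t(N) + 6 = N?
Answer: 8862795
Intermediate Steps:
y = -3197981 (y = -3 - 3197978 = -3197981)
t(N) = 2/(-6 + N)
l(z) = 5 - 2*z (l(z) = 4 + (z/z + z/((2/(-6 + 2)))) = 4 + (1 + z/((2/(-4)))) = 4 + (1 + z/((2*(-1/4)))) = 4 + (1 + z/(-1/2)) = 4 + (1 + z*(-2)) = 4 + (1 - 2*z) = 5 - 2*z)
S(W, s) = 6 + (-2 - 2*W)**2 (S(W, s) = 6 + ((5 - 2*W) - 7)**2 = 6 + (-2 - 2*W)**2)
(945214 + S(1666, 731)) + y = (945214 + (10 + 4*1666**2 + 8*1666)) - 3197981 = (945214 + (10 + 4*2775556 + 13328)) - 3197981 = (945214 + (10 + 11102224 + 13328)) - 3197981 = (945214 + 11115562) - 3197981 = 12060776 - 3197981 = 8862795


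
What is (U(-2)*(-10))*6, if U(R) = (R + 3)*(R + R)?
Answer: 240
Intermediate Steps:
U(R) = 2*R*(3 + R) (U(R) = (3 + R)*(2*R) = 2*R*(3 + R))
(U(-2)*(-10))*6 = ((2*(-2)*(3 - 2))*(-10))*6 = ((2*(-2)*1)*(-10))*6 = -4*(-10)*6 = 40*6 = 240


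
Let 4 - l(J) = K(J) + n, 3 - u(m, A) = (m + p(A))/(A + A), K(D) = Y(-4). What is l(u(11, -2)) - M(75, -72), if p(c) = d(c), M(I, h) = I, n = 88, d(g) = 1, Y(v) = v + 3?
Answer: -158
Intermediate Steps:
Y(v) = 3 + v
K(D) = -1 (K(D) = 3 - 4 = -1)
p(c) = 1
u(m, A) = 3 - (1 + m)/(2*A) (u(m, A) = 3 - (m + 1)/(A + A) = 3 - (1 + m)/(2*A))
l(J) = -83 (l(J) = 4 - (-1 + 88) = 4 - 1*87 = 4 - 87 = -83)
l(u(11, -2)) - M(75, -72) = -83 - 1*75 = -83 - 75 = -158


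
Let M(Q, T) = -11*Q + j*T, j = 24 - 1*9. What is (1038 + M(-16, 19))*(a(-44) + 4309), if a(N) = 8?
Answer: 6471183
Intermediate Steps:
j = 15 (j = 24 - 9 = 15)
M(Q, T) = -11*Q + 15*T
(1038 + M(-16, 19))*(a(-44) + 4309) = (1038 + (-11*(-16) + 15*19))*(8 + 4309) = (1038 + (176 + 285))*4317 = (1038 + 461)*4317 = 1499*4317 = 6471183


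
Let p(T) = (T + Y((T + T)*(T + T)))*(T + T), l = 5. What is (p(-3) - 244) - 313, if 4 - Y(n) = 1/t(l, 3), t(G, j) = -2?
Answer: -566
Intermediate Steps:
Y(n) = 9/2 (Y(n) = 4 - 1/(-2) = 4 - 1*(-½) = 4 + ½ = 9/2)
p(T) = 2*T*(9/2 + T) (p(T) = (T + 9/2)*(T + T) = (9/2 + T)*(2*T) = 2*T*(9/2 + T))
(p(-3) - 244) - 313 = (-3*(9 + 2*(-3)) - 244) - 313 = (-3*(9 - 6) - 244) - 313 = (-3*3 - 244) - 313 = (-9 - 244) - 313 = -253 - 313 = -566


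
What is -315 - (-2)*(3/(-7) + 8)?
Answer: -2099/7 ≈ -299.86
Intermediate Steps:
-315 - (-2)*(3/(-7) + 8) = -315 - (-2)*(3*(-1/7) + 8) = -315 - (-2)*(-3/7 + 8) = -315 - (-2)*53/7 = -315 - 1*(-106/7) = -315 + 106/7 = -2099/7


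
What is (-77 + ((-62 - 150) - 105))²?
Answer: 155236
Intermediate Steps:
(-77 + ((-62 - 150) - 105))² = (-77 + (-212 - 105))² = (-77 - 317)² = (-394)² = 155236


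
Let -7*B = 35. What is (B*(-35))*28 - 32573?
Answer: -27673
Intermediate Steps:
B = -5 (B = -1/7*35 = -5)
(B*(-35))*28 - 32573 = -5*(-35)*28 - 32573 = 175*28 - 32573 = 4900 - 32573 = -27673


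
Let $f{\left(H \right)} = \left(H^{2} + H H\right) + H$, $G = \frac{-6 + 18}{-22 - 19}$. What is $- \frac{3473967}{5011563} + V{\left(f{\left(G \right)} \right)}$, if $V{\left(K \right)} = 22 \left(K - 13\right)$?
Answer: $- \frac{812573576843}{2808145801} \approx -289.36$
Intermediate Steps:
$G = - \frac{12}{41}$ ($G = \frac{12}{-41} = 12 \left(- \frac{1}{41}\right) = - \frac{12}{41} \approx -0.29268$)
$f{\left(H \right)} = H + 2 H^{2}$ ($f{\left(H \right)} = \left(H^{2} + H^{2}\right) + H = 2 H^{2} + H = H + 2 H^{2}$)
$V{\left(K \right)} = -286 + 22 K$ ($V{\left(K \right)} = 22 \left(-13 + K\right) = -286 + 22 K$)
$- \frac{3473967}{5011563} + V{\left(f{\left(G \right)} \right)} = - \frac{3473967}{5011563} - \left(286 - 22 \left(- \frac{12 \left(1 + 2 \left(- \frac{12}{41}\right)\right)}{41}\right)\right) = \left(-3473967\right) \frac{1}{5011563} - \left(286 - 22 \left(- \frac{12 \left(1 - \frac{24}{41}\right)}{41}\right)\right) = - \frac{1157989}{1670521} - \left(286 - 22 \left(\left(- \frac{12}{41}\right) \frac{17}{41}\right)\right) = - \frac{1157989}{1670521} + \left(-286 + 22 \left(- \frac{204}{1681}\right)\right) = - \frac{1157989}{1670521} - \frac{485254}{1681} = - \frac{812573576843}{2808145801}$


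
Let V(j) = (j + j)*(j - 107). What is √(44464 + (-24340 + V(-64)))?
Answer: 6*√1167 ≈ 204.97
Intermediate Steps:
V(j) = 2*j*(-107 + j) (V(j) = (2*j)*(-107 + j) = 2*j*(-107 + j))
√(44464 + (-24340 + V(-64))) = √(44464 + (-24340 + 2*(-64)*(-107 - 64))) = √(44464 + (-24340 + 2*(-64)*(-171))) = √(44464 + (-24340 + 21888)) = √(44464 - 2452) = √42012 = 6*√1167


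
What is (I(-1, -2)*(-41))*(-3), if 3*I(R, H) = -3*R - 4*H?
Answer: 451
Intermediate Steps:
I(R, H) = -R - 4*H/3 (I(R, H) = (-3*R - 4*H)/3 = (-4*H - 3*R)/3 = -R - 4*H/3)
(I(-1, -2)*(-41))*(-3) = ((-1*(-1) - 4/3*(-2))*(-41))*(-3) = ((1 + 8/3)*(-41))*(-3) = ((11/3)*(-41))*(-3) = -451/3*(-3) = 451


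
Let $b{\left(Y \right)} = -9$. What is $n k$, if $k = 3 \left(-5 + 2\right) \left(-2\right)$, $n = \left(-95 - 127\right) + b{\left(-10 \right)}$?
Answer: $-4158$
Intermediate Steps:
$n = -231$ ($n = \left(-95 - 127\right) - 9 = -222 - 9 = -231$)
$k = 18$ ($k = 3 \left(-3\right) \left(-2\right) = \left(-9\right) \left(-2\right) = 18$)
$n k = \left(-231\right) 18 = -4158$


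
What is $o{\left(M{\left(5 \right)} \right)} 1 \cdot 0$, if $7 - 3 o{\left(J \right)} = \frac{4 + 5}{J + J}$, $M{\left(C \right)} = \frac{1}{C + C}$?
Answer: $0$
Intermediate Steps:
$M{\left(C \right)} = \frac{1}{2 C}$
$o{\left(J \right)} = \frac{7}{3} - \frac{3}{2 J}$ ($o{\left(J \right)} = \frac{7}{3} - \frac{\left(4 + 5\right) \frac{1}{J + J}}{3} = \frac{7}{3} - \frac{9 \frac{1}{2 J}}{3} = \frac{7}{3} - \frac{\frac{9}{2} \frac{1}{J}}{3} = \frac{7}{3} - \frac{3}{2 J}$)
$o{\left(M{\left(5 \right)} \right)} 1 \cdot 0 = \frac{-9 + 14 \frac{1}{2 \cdot 5}}{6 \frac{1}{2 \cdot 5}} \cdot 1 \cdot 0 = \frac{-9 + 14 \cdot \frac{1}{2} \cdot \frac{1}{5}}{6 \cdot \frac{1}{2} \cdot \frac{1}{5}} \cdot 0 = \frac{\frac{1}{\frac{1}{10}} \left(-9 + 14 \cdot \frac{1}{10}\right)}{6} \cdot 0 = \frac{1}{6} \cdot 10 \left(-9 + \frac{7}{5}\right) 0 = \frac{1}{6} \cdot 10 \left(- \frac{38}{5}\right) 0 = \left(- \frac{38}{3}\right) 0 = 0$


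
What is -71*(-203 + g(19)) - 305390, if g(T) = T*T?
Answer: -316608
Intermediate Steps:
g(T) = T²
-71*(-203 + g(19)) - 305390 = -71*(-203 + 19²) - 305390 = -71*(-203 + 361) - 305390 = -71*158 - 305390 = -11218 - 305390 = -316608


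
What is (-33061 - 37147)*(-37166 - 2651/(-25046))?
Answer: 32676803601440/12523 ≈ 2.6093e+9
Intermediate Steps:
(-33061 - 37147)*(-37166 - 2651/(-25046)) = -70208*(-37166 - 2651*(-1/25046)) = -70208*(-37166 + 2651/25046) = -70208*(-930856985/25046) = 32676803601440/12523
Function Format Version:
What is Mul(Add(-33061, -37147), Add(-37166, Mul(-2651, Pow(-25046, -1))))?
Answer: Rational(32676803601440, 12523) ≈ 2.6093e+9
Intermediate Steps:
Mul(Add(-33061, -37147), Add(-37166, Mul(-2651, Pow(-25046, -1)))) = Mul(-70208, Add(-37166, Mul(-2651, Rational(-1, 25046)))) = Mul(-70208, Add(-37166, Rational(2651, 25046))) = Mul(-70208, Rational(-930856985, 25046)) = Rational(32676803601440, 12523)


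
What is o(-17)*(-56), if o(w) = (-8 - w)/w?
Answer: 504/17 ≈ 29.647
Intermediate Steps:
o(w) = (-8 - w)/w
o(-17)*(-56) = ((-8 - 1*(-17))/(-17))*(-56) = -(-8 + 17)/17*(-56) = -1/17*9*(-56) = -9/17*(-56) = 504/17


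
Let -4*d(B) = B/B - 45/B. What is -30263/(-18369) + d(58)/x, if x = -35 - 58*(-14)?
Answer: 1818363545/1103756472 ≈ 1.6474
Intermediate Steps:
x = 777 (x = -35 + 812 = 777)
d(B) = -¼ + 45/(4*B) (d(B) = -(B/B - 45/B)/4 = -(1 - 45/B)/4 = -¼ + 45/(4*B))
-30263/(-18369) + d(58)/x = -30263/(-18369) + ((¼)*(45 - 1*58)/58)/777 = -30263*(-1/18369) + ((¼)*(1/58)*(45 - 58))*(1/777) = 30263/18369 + ((¼)*(1/58)*(-13))*(1/777) = 30263/18369 - 13/232*1/777 = 30263/18369 - 13/180264 = 1818363545/1103756472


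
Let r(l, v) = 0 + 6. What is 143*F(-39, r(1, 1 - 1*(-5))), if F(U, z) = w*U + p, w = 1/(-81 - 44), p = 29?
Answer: 523952/125 ≈ 4191.6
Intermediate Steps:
w = -1/125 (w = 1/(-125) = -1/125 ≈ -0.0080000)
r(l, v) = 6
F(U, z) = 29 - U/125 (F(U, z) = -U/125 + 29 = 29 - U/125)
143*F(-39, r(1, 1 - 1*(-5))) = 143*(29 - 1/125*(-39)) = 143*(29 + 39/125) = 143*(3664/125) = 523952/125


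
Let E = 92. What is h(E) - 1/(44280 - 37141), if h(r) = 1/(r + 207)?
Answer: 6840/2134561 ≈ 0.0032044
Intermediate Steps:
h(r) = 1/(207 + r)
h(E) - 1/(44280 - 37141) = 1/(207 + 92) - 1/(44280 - 37141) = 1/299 - 1/7139 = 6840/2134561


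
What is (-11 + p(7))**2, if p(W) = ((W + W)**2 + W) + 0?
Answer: 36864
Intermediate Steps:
p(W) = W + 4*W**2 (p(W) = ((2*W)**2 + W) + 0 = (4*W**2 + W) + 0 = (W + 4*W**2) + 0 = W + 4*W**2)
(-11 + p(7))**2 = (-11 + 7*(1 + 4*7))**2 = (-11 + 7*(1 + 28))**2 = (-11 + 7*29)**2 = (-11 + 203)**2 = 192**2 = 36864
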